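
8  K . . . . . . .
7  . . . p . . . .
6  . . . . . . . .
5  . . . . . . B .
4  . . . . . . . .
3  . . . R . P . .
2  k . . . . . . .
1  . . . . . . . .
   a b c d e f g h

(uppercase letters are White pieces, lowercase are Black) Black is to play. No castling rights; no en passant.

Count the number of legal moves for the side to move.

5

Black to move; king on a2.
In check: no.
Legal moves: Kb2, Kb1, Ka1, d6, d5.
Count: 5.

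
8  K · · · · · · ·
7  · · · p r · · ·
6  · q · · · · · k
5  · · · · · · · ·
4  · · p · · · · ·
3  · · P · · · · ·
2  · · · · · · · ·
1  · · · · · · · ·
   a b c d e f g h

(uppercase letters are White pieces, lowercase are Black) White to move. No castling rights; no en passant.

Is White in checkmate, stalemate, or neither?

stalemate

White to move; white king on a8.
In check: no.
King squares — a7: attacked by Qb6; b7: attacked by Qb6; b8: attacked by Qb6.
Legal moves for White: none.
Not in check and no legal moves → stalemate.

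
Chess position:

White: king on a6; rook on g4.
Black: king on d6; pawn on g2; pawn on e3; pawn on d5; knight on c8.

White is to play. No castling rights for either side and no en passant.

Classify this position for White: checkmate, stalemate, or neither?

neither

White to move; white king on a6.
In check: no.
Legal moves for White: Kb7, Kb5, Ka5, Rg8, Rg7, Rg6+, Rg5, Rh4, Rf4, Re4, Rd4, Rc4, Rb4, Ra4, Rg3, Rxg2.
White has 16 legal moves and is not in check → neither.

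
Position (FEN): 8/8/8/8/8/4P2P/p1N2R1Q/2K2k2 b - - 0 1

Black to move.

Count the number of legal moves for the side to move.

Black to move; king on f1.
In check: yes, from the white rook on f2.
Legal moves: none.
Count: 0.

0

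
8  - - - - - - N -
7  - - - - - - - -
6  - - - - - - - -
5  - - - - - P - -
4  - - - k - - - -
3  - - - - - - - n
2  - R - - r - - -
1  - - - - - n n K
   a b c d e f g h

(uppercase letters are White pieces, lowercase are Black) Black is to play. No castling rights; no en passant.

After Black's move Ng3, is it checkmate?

yes

After Ng3: white king on h1; in check: yes, from the black knight on g3.
King squares — g1: attacked by Nh3; g2: attacked by Re2; h2: attacked by Re2.
White has no legal moves → checkmate.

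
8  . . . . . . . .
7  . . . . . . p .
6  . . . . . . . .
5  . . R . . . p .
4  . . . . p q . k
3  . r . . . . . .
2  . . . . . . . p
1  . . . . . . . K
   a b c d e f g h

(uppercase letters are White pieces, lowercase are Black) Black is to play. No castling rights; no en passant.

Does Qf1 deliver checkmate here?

no

After Qf1: white king on h1; in check: yes, from the black queen on f1.
White has 1 legal reply: Kxh2.
In check but a legal move exists → not checkmate.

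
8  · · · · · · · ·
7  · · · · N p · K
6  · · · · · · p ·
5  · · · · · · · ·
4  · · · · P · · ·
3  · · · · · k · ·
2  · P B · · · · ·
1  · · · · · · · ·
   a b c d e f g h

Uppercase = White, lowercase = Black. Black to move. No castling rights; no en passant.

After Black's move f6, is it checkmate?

After f6: white king on h7; in check: no.
White is not in check, so this cannot be checkmate.

no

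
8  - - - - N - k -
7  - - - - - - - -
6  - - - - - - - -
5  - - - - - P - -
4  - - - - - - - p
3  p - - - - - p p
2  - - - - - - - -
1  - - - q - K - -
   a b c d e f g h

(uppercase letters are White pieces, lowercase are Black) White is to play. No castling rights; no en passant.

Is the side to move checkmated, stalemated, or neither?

White to move; white king on f1.
In check: yes, from the black queen on d1.
King squares — e1: attacked by Qd1; g1: attacked by Qd1; e2: attacked by Qd1; f2: attacked by Pg3; g2: attacked by Ph3.
Legal moves for White: none.
In check with no legal moves → checkmate.

checkmate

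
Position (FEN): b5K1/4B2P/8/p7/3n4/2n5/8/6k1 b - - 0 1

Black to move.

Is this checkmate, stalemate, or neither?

Black to move; black king on g1.
In check: no.
Legal moves for Black include: Bb7, Bc6, Bd5+, Be4, Bf3, Bg2, Bh1, Ne6, Nc6, Nf5, Ndb5, Nf3, Nb3, Nde2, Nc2, Nd5, Ncb5, Ne4, ... (list truncated; more exist).
Black has legal moves and is not in check → neither.

neither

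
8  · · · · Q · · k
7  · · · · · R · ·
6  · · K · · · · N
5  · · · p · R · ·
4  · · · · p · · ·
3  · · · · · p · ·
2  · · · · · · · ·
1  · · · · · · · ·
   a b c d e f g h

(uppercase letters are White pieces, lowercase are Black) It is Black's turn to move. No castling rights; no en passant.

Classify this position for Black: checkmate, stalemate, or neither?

checkmate

Black to move; black king on h8.
In check: yes, from the white queen on e8.
King squares — g7: attacked by Rf7; h7: attacked by Rf7; g8: attacked by Nh6.
Legal moves for Black: none.
In check with no legal moves → checkmate.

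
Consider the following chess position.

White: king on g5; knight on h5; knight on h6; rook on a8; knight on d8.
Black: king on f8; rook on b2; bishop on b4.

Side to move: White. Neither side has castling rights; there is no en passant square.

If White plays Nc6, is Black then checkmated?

yes

After Nc6: black king on f8; in check: yes, from the white rook on a8.
King squares — e7: attacked by Nc6; f7: attacked by Nh6; g7: attacked by Nh5; e8: attacked by Ra8; g8: attacked by Nh6.
Black has no legal moves → checkmate.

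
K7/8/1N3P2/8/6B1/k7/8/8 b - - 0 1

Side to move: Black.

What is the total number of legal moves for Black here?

4

Black to move; king on a3.
In check: no.
Legal moves: Kb4, Kb3, Kb2, Ka2.
Count: 4.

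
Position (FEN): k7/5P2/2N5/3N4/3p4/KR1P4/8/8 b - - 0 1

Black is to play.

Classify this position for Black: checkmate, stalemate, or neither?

Black to move; black king on a8.
In check: no.
King squares — a7: attacked by Nc6; b7: attacked by Rb3; b8: attacked by Rb3.
Legal moves for Black: none.
Not in check and no legal moves → stalemate.

stalemate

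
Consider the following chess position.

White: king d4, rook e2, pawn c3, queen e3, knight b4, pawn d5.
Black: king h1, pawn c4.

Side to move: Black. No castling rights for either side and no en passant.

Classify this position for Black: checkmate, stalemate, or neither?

Black to move; black king on h1.
In check: no.
King squares — g1: attacked by Qe3; g2: attacked by Re2; h2: attacked by Re2.
Legal moves for Black: none.
Not in check and no legal moves → stalemate.

stalemate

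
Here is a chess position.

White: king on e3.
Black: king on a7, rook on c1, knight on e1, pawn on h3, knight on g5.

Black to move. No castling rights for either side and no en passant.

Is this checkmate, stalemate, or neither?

Black to move; black king on a7.
In check: no.
Legal moves for Black include: Kb8, Ka8, Kb7, Kb6, Ka6, Nh7, Nf7, Ne6, Ne4, Ngf3, Nef3, Nd3, Ng2+, Nc2+, Rc8, Rc7, Rc6, Rc5, ... (list truncated; more exist).
Black has legal moves and is not in check → neither.

neither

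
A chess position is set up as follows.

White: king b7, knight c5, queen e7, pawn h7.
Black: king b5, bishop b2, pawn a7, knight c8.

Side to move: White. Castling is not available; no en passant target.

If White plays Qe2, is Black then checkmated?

no

After Qe2: black king on b5; in check: yes, from the white queen on e2.
Black has 3 legal replies: Kxc5, Ka5, Kb4.
In check but a legal move exists → not checkmate.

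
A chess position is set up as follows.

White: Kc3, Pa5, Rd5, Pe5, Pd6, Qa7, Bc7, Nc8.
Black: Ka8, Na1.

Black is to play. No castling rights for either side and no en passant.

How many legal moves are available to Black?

0

Black to move; king on a8.
In check: yes, from the white queen on a7.
Legal moves: none.
Count: 0.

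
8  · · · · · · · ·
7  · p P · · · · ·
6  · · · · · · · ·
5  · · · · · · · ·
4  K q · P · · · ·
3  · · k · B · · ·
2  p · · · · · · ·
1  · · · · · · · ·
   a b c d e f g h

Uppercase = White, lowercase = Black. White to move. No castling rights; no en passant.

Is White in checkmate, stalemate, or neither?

checkmate

White to move; white king on a4.
In check: yes, from the black queen on b4.
King squares — a3: attacked by Qb4; b3: attacked by Kc3; b4: attacked by Kc3; a5: attacked by Qb4; b5: attacked by Qb4.
Legal moves for White: none.
In check with no legal moves → checkmate.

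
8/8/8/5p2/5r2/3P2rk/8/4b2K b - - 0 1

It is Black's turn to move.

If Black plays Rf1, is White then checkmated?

yes

After Rf1: white king on h1; in check: yes, from the black rook on f1.
King squares — g1: attacked by Rf1; g2: attacked by Rg3; h2: attacked by Kh3.
White has no legal moves → checkmate.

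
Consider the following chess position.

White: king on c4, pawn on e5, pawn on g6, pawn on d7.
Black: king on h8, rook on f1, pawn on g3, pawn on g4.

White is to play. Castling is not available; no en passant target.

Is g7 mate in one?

no

After g7: black king on h8; in check: yes, from the white pawn on g7.
Black has 3 legal replies: Kg8, Kh7, Kxg7.
In check but a legal move exists → not checkmate.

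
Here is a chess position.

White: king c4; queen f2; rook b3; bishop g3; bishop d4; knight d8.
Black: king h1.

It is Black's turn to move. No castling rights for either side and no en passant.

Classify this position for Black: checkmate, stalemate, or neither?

Black to move; black king on h1.
In check: no.
King squares — g1: attacked by Qf2; g2: attacked by Qf2; h2: attacked by Qf2.
Legal moves for Black: none.
Not in check and no legal moves → stalemate.

stalemate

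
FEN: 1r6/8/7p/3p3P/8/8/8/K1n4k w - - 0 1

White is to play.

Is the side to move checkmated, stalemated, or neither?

stalemate

White to move; white king on a1.
In check: no.
King squares — b1: attacked by Rb8; a2: attacked by Nc1; b2: attacked by Rb8.
Legal moves for White: none.
Not in check and no legal moves → stalemate.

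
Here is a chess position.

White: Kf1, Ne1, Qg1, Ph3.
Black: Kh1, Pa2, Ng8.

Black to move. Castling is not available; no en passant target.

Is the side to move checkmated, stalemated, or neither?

Black to move; black king on h1.
In check: yes, from the white queen on g1.
King squares — g1: attacked by Kf1; g2: attacked by Ne1; h2: attacked by Qg1.
Legal moves for Black: none.
In check with no legal moves → checkmate.

checkmate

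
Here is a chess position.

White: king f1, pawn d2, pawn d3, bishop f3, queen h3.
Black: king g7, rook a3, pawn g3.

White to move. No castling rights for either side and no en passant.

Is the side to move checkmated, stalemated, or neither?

neither

White to move; white king on f1.
In check: no.
Legal moves for White include: Qh8+, Qc8, Qh7+, Qd7+, Qh6+, Qe6, Qh5, Qf5, Qh4, Qg4+, Qxg3+, Qh2, Qg2, Qh1, Ba8, Bb7, Bc6, Bh5, ... (list truncated; more exist).
White has legal moves and is not in check → neither.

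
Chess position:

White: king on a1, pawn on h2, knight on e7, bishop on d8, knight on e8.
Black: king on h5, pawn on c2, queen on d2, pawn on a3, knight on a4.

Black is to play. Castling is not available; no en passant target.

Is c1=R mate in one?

yes

After c1=R: white king on a1; in check: yes, from the black rook on c1.
King squares — b1: attacked by Rc1; a2: attacked by Qd2; b2: attacked by Qd2.
White has no legal moves → checkmate.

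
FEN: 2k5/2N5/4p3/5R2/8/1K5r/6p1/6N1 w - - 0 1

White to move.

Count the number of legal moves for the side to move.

9

White to move; king on b3.
In check: yes, from the black rook on h3.
Legal moves: Kc4, Kb4, Ka4, Kc2, Kb2, Ka2, Rf3, Nxh3, Nf3.
Count: 9.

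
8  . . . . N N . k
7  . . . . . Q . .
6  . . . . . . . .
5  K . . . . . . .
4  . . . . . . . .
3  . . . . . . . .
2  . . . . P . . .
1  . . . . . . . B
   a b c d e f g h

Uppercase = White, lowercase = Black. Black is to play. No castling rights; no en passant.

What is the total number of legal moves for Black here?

0

Black to move; king on h8.
In check: no.
Legal moves: none.
Count: 0.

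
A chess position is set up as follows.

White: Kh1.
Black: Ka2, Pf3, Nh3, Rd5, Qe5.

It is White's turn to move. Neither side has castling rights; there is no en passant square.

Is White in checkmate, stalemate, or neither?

stalemate

White to move; white king on h1.
In check: no.
King squares — g1: attacked by Nh3; g2: attacked by Pf3; h2: attacked by Qe5.
Legal moves for White: none.
Not in check and no legal moves → stalemate.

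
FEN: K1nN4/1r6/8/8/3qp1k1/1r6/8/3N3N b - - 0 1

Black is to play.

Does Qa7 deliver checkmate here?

After Qa7: white king on a8; in check: yes, from the black queen on a7.
King squares — a7: attacked by Rb7; b7: attacked by Rb3; b8: attacked by Qa7.
White has no legal moves → checkmate.

yes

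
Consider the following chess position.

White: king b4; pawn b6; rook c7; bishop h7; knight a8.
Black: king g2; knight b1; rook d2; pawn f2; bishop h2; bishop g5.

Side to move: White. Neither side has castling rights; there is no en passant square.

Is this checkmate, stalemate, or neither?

White to move; white king on b4.
In check: no.
Legal moves for White include: Bg8, Bg6, Bf5, Be4+, Bd3, Bc2, Bxb1, Rc8, Rg7, Rf7, Re7, Rd7, Rb7, Ra7, Rc6, Rc5, Rc4, Rc3, ... (list truncated; more exist).
White has legal moves and is not in check → neither.

neither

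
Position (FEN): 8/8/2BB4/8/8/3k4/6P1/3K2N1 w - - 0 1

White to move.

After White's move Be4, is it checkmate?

no

After Be4: black king on d3; in check: yes, from the white bishop on e4.
Black has 5 legal replies: Kxe4, Kd4, Kc4, Ke3, Kc3.
In check but a legal move exists → not checkmate.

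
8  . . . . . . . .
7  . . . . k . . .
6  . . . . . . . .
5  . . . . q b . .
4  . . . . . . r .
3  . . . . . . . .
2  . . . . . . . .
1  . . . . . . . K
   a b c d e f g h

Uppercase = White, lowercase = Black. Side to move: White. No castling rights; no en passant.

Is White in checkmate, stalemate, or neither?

White to move; white king on h1.
In check: no.
King squares — g1: attacked by Rg4; g2: attacked by Rg4; h2: attacked by Qe5.
Legal moves for White: none.
Not in check and no legal moves → stalemate.

stalemate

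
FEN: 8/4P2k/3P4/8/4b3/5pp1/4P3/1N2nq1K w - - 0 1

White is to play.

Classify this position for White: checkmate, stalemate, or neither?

White to move; white king on h1.
In check: yes, from the black queen on f1.
King squares — g1: attacked by Qf1; g2: attacked by Ne1; h2: attacked by Pg3.
Legal moves for White: none.
In check with no legal moves → checkmate.

checkmate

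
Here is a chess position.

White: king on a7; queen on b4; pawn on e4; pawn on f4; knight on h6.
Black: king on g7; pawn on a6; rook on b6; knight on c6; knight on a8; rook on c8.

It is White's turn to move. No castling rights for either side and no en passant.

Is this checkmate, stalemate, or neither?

checkmate

White to move; white king on a7.
In check: yes, from the black knight on c6.
King squares — a6: attacked by Rb6; b6: attacked by Na8; b7: attacked by Rb6; a8: attacked by Rc8; b8: attacked by Rb6.
Legal moves for White: none.
In check with no legal moves → checkmate.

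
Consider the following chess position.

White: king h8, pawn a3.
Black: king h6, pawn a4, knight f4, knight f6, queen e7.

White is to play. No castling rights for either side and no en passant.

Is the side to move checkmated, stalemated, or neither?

stalemate

White to move; white king on h8.
In check: no.
King squares — g7: attacked by Kh6; h7: attacked by Nf6; g8: attacked by Nf6.
Legal moves for White: none.
Not in check and no legal moves → stalemate.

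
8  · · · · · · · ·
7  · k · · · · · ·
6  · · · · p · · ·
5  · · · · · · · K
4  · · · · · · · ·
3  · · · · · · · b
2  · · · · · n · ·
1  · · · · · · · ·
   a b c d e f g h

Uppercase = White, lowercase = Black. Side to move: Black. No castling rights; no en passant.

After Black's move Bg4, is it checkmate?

After Bg4: white king on h5; in check: yes, from the black bishop on g4.
White has 4 legal replies: Kh6, Kg6, Kg5, Kh4.
In check but a legal move exists → not checkmate.

no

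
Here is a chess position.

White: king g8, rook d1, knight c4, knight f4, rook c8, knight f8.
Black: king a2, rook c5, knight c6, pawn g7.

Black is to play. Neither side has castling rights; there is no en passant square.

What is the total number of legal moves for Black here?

19

Black to move; king on a2.
In check: no.
Legal moves: Nd8, Nb8, Ne7+, Na7, Ne5, Na5, Nd4, Nb4, Rh5, Rg5, Rf5, Re5, Rd5, Rb5, Ra5, Rxc4, Kb3, g6, g5.
Count: 19.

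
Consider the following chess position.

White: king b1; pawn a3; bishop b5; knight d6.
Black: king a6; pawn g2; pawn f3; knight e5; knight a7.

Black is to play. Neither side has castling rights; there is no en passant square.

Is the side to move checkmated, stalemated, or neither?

neither

Black to move; black king on a6.
In check: yes, from the white bishop on b5.
King squares — a5: available; b5: attacked by Nd6; b6: available; a7: own knight; b7: attacked by Nd6.
Legal moves for Black: Kb6, Ka5, Nxb5.
Black is in check but has 3 legal moves → neither.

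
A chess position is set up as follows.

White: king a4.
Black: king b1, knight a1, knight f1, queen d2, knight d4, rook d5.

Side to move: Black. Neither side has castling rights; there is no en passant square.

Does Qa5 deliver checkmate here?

After Qa5: white king on a4; in check: yes, from the black queen on a5.
King squares — a3: attacked by Qa5; b3: attacked by Na1; b4: attacked by Qa5; a5: attacked by Rd5; b5: attacked by Nd4.
White has no legal moves → checkmate.

yes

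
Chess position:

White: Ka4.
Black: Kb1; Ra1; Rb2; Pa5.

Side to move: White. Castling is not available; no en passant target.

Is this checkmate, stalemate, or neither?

checkmate

White to move; white king on a4.
In check: yes, from the black rook on a1.
King squares — a3: attacked by Ra1; b3: attacked by Rb2; b4: attacked by Rb2; a5: attacked by Ra1; b5: attacked by Rb2.
Legal moves for White: none.
In check with no legal moves → checkmate.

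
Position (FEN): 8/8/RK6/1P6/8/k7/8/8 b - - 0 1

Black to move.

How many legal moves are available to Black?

3

Black to move; king on a3.
In check: yes, from the white rook on a6.
Legal moves: Kb4, Kb3, Kb2.
Count: 3.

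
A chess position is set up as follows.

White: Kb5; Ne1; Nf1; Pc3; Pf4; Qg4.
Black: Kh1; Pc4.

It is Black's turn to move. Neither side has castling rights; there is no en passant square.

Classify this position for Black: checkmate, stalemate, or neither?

Black to move; black king on h1.
In check: no.
King squares — g1: attacked by Qg4; g2: attacked by Ne1; h2: attacked by Nf1.
Legal moves for Black: none.
Not in check and no legal moves → stalemate.

stalemate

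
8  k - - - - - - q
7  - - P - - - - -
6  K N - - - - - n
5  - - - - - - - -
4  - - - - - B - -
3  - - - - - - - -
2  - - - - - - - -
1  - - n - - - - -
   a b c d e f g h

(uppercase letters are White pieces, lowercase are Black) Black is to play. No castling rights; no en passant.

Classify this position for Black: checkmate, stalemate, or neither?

Black to move; black king on a8.
In check: yes, from the white knight on b6.
King squares — a7: attacked by Ka6; b7: attacked by Ka6; b8: attacked by Pc7.
Legal moves for Black: none.
In check with no legal moves → checkmate.

checkmate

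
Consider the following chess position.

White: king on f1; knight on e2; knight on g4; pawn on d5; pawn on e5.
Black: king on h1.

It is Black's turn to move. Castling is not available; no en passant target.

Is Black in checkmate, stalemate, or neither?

Black to move; black king on h1.
In check: no.
King squares — g1: attacked by Kf1; g2: attacked by Kf1; h2: attacked by Ng4.
Legal moves for Black: none.
Not in check and no legal moves → stalemate.

stalemate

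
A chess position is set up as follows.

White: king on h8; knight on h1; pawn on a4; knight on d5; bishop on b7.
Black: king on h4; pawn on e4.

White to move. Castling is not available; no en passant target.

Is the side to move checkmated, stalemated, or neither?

neither

White to move; white king on h8.
In check: no.
Legal moves for White: Kg8, Kh7, Kg7, Bc8, Ba8, Bc6, Ba6, Ne7, Nc7, Nf6, Nb6, Nf4, Nb4, Ne3, Nc3, Ng3, Nf2, a5.
White has 18 legal moves and is not in check → neither.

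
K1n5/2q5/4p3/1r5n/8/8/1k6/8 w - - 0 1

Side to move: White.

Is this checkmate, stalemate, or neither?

stalemate

White to move; white king on a8.
In check: no.
King squares — a7: attacked by Qc7; b7: attacked by Rb5; b8: attacked by Rb5.
Legal moves for White: none.
Not in check and no legal moves → stalemate.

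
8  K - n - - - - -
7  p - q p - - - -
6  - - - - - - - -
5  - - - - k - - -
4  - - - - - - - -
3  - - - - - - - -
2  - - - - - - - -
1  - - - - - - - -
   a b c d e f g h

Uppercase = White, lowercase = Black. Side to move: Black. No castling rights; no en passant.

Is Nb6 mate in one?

After Nb6: white king on a8; in check: yes, from the black knight on b6.
King squares — a7: attacked by Qc7; b7: attacked by Qc7; b8: attacked by Qc7.
White has no legal moves → checkmate.

yes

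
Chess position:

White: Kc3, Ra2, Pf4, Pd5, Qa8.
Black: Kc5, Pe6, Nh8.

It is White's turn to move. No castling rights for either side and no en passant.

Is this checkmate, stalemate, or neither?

neither

White to move; white king on c3.
In check: no.
Legal moves for White include: Qxh8, Qg8, Qf8+, Qe8, Qd8, Qc8+, Qb8, Qb7, Qa7+, Qc6#, Qa6, Qa5+, Qa4, Qa3+, Kd3, Kb3, Kd2, Kc2, ... (list truncated; more exist).
White has legal moves and is not in check → neither.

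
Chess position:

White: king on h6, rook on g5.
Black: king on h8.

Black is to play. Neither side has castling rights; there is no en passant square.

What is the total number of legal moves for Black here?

Black to move; king on h8.
In check: no.
Legal moves: none.
Count: 0.

0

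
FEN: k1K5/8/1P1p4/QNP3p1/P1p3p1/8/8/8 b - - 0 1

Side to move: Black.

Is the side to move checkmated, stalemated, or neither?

Black to move; black king on a8.
In check: yes, from the white queen on a5.
King squares — a7: attacked by Qa5; b7: attacked by Kc8; b8: attacked by Kc8.
Legal moves for Black: none.
In check with no legal moves → checkmate.

checkmate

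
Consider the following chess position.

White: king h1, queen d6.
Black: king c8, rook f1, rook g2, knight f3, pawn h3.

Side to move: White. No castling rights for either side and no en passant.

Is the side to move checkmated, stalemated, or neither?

checkmate

White to move; white king on h1.
In check: yes, from the black rook on f1.
King squares — g1: attacked by Rf1; g2: attacked by Ph3; h2: attacked by Rg2.
Legal moves for White: none.
In check with no legal moves → checkmate.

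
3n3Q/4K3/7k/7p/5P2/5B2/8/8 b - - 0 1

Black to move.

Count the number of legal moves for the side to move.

Black to move; king on h6.
In check: yes, from the white queen on h8.
Legal moves: Kg6.
Count: 1.

1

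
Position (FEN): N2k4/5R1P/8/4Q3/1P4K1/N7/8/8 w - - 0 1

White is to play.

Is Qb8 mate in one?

yes

After Qb8: black king on d8; in check: yes, from the white queen on b8.
King squares — c7: attacked by Rf7; d7: attacked by Rf7; e7: attacked by Rf7; c8: attacked by Qb8; e8: attacked by Qb8.
Black has no legal moves → checkmate.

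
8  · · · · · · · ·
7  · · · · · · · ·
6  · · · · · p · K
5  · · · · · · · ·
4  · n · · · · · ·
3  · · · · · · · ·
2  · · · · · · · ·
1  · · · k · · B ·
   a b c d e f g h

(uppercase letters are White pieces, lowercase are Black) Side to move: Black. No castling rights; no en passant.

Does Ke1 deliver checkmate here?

no

After Ke1: white king on h6; in check: no.
White is not in check, so this cannot be checkmate.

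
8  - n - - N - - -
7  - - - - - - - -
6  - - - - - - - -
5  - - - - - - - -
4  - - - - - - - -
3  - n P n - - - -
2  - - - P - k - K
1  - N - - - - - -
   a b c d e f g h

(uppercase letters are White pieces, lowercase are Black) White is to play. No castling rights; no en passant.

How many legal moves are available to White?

8

White to move; king on h2.
In check: no.
Legal moves: Ng7, Nc7, Nf6, Nd6, Kh3, Kh1, Na3, c4.
Count: 8.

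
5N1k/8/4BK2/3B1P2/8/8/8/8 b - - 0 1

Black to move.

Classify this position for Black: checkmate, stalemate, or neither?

stalemate

Black to move; black king on h8.
In check: no.
King squares — g7: attacked by Kf6; h7: attacked by Nf8; g8: attacked by Be6.
Legal moves for Black: none.
Not in check and no legal moves → stalemate.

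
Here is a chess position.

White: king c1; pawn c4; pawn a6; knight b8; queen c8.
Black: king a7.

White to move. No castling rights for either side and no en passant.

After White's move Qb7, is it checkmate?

yes

After Qb7: black king on a7; in check: yes, from the white queen on b7.
King squares — a6: attacked by Qb7; b6: attacked by Qb7; b7: attacked by Pa6; a8: attacked by Qb7; b8: attacked by Qb7.
Black has no legal moves → checkmate.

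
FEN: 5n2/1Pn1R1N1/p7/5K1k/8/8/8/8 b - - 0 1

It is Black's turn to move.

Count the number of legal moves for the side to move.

Black to move; king on h5.
In check: yes, from the white knight on g7.
Legal moves: Kh6, Kh4.
Count: 2.

2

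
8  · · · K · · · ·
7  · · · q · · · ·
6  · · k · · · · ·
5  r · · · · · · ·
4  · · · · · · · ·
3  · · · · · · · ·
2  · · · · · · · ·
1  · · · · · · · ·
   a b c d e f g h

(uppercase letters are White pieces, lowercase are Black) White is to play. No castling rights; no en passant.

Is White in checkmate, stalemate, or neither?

White to move; white king on d8.
In check: yes, from the black queen on d7.
King squares — c7: attacked by Kc6; d7: attacked by Kc6; e7: attacked by Qd7; c8: attacked by Qd7; e8: attacked by Qd7.
Legal moves for White: none.
In check with no legal moves → checkmate.

checkmate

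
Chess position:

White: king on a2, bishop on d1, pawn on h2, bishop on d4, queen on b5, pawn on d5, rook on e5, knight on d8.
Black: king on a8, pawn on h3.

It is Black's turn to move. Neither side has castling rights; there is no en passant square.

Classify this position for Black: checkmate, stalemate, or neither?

stalemate

Black to move; black king on a8.
In check: no.
King squares — a7: attacked by Bd4; b7: attacked by Qb5; b8: attacked by Qb5.
Legal moves for Black: none.
Not in check and no legal moves → stalemate.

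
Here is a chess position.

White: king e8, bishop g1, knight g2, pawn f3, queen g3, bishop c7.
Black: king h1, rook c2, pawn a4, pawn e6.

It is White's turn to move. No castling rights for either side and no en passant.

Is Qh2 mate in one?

After Qh2: black king on h1; in check: yes, from the white queen on h2.
King squares — g1: attacked by Qh2; g2: attacked by Qh2; h2: attacked by Bg1.
Black has no legal moves → checkmate.

yes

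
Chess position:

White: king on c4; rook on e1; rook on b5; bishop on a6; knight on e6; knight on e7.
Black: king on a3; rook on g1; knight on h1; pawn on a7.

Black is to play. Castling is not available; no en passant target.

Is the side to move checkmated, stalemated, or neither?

Black to move; black king on a3.
In check: no.
Legal moves for Black: Ka4, Ka2, Ng3, Nf2, Rg8, Rg7, Rg6, Rg5, Rg4+, Rg3, Rg2, Rf1, Rxe1.
Black has 13 legal moves and is not in check → neither.

neither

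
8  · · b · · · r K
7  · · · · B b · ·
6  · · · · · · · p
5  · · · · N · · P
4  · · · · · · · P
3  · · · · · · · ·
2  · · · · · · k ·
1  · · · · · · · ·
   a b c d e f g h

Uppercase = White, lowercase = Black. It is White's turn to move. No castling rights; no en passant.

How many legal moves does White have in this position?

White to move; king on h8.
In check: yes, from the black rook on g8.
Legal moves: Kh7.
Count: 1.

1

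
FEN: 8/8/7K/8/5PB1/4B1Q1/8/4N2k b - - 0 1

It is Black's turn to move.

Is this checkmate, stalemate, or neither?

Black to move; black king on h1.
In check: no.
King squares — g1: attacked by Be3; g2: attacked by Ne1; h2: attacked by Qg3.
Legal moves for Black: none.
Not in check and no legal moves → stalemate.

stalemate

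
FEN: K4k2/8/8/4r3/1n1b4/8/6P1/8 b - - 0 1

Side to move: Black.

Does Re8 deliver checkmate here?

no

After Re8: white king on a8; in check: yes, from the black rook on e8.
White has 1 legal reply: Kb7.
In check but a legal move exists → not checkmate.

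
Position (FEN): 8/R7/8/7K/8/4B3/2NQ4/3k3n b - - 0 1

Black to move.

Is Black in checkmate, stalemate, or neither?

Black to move; black king on d1.
In check: yes, from the white queen on d2.
King squares — c1: attacked by Qd2; e1: attacked by Nc2; c2: attacked by Qd2; d2: attacked by Be3; e2: attacked by Qd2.
Legal moves for Black: none.
In check with no legal moves → checkmate.

checkmate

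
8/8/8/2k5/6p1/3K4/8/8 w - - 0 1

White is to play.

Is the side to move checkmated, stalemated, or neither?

White to move; white king on d3.
In check: no.
Legal moves for White: Ke4, Ke3, Kc3, Ke2, Kd2, Kc2.
White has 6 legal moves and is not in check → neither.

neither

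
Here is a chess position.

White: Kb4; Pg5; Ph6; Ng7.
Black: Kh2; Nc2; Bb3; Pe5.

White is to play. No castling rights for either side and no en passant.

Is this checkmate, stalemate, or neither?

White to move; white king on b4.
In check: yes, from the black knight on c2.
King squares — a3: attacked by Nc2; b3: available; c3: available; a4: attacked by Bb3; c4: attacked by Bb3; a5: available; b5: available; c5: available.
Legal moves for White: Kc5, Kb5, Ka5, Kc3, Kxb3.
White is in check but has 5 legal moves → neither.

neither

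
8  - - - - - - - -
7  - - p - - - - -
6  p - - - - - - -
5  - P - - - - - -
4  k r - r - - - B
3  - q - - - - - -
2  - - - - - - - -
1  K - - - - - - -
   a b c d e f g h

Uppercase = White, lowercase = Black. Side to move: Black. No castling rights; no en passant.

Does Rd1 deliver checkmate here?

After Rd1: white king on a1; in check: yes, from the black rook on d1.
King squares — b1: attacked by Rd1; a2: attacked by Qb3; b2: attacked by Qb3.
White has no legal moves → checkmate.

yes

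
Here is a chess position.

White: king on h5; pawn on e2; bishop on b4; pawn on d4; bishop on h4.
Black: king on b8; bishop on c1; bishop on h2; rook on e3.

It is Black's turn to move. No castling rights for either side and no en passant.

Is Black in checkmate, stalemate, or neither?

Black to move; black king on b8.
In check: no.
Legal moves for Black include: Kc8, Ka8, Kc7, Kb7, Ka7, Re8, Re7, Re6, Re5+, Re4, Rh3, Rg3, Rf3, Rd3, Rc3, Rb3, Ra3, Rxe2, ... (list truncated; more exist).
Black has legal moves and is not in check → neither.

neither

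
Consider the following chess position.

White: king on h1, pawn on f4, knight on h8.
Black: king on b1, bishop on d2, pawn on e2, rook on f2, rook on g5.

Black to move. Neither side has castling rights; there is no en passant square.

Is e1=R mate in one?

yes

After e1=R: white king on h1; in check: yes, from the black rook on e1.
King squares — g1: attacked by Re1; g2: attacked by Rf2; h2: attacked by Rf2.
White has no legal moves → checkmate.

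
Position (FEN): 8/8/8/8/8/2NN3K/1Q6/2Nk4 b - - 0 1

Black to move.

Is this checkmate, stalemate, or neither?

Black to move; black king on d1.
In check: yes, from the white knight on c3.
King squares — c1: attacked by Qb2; e1: attacked by Nd3; c2: attacked by Qb2; d2: attacked by Qb2; e2: attacked by Nc1.
Legal moves for Black: none.
In check with no legal moves → checkmate.

checkmate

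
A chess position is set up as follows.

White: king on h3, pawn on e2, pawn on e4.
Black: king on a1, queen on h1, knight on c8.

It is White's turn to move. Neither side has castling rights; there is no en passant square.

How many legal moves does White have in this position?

White to move; king on h3.
In check: yes, from the black queen on h1.
Legal moves: Kg4, Kg3.
Count: 2.

2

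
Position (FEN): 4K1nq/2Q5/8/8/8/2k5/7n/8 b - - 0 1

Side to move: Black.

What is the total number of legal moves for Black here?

6

Black to move; king on c3.
In check: yes, from the white queen on c7.
Legal moves: Kd4, Kb4, Kd3, Kb3, Kd2, Kb2.
Count: 6.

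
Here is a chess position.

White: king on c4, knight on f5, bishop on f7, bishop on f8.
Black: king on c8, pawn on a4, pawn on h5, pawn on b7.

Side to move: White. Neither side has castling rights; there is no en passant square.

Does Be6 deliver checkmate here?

no

After Be6: black king on c8; in check: yes, from the white bishop on e6.
Black has 3 legal replies: Kd8, Kb8, Kc7.
In check but a legal move exists → not checkmate.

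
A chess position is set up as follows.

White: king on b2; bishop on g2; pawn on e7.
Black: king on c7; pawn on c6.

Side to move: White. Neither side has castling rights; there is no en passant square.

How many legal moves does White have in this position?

19

White to move; king on b2.
In check: no.
Legal moves: Bxc6, Bd5, Be4, Bh3, Bf3, Bh1, Bf1, Kc3, Kb3, Ka3, Kc2, Ka2, Kc1, Kb1, Ka1, e8=Q, e8=R, e8=B, e8=N+.
Count: 19.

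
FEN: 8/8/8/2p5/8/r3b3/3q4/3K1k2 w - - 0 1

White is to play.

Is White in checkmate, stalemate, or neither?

checkmate

White to move; white king on d1.
In check: yes, from the black queen on d2.
King squares — c1: attacked by Qd2; e1: attacked by Kf1; c2: attacked by Qd2; d2: attacked by Be3; e2: attacked by Kf1.
Legal moves for White: none.
In check with no legal moves → checkmate.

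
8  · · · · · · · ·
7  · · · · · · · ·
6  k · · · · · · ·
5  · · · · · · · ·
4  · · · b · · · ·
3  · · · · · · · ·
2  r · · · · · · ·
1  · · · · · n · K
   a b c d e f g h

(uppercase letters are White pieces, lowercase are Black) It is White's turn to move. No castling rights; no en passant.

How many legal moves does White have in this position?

0

White to move; king on h1.
In check: no.
Legal moves: none.
Count: 0.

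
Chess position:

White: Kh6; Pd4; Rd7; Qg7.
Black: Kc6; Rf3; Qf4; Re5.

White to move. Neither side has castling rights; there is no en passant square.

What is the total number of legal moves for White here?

White to move; king on h6.
In check: yes, from the black queen on f4.
Legal moves: Kh7, Kg6, Qg5.
Count: 3.

3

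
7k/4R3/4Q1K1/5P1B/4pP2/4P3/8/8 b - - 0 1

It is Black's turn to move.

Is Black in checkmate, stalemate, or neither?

Black to move; black king on h8.
In check: no.
King squares — g7: attacked by Kg6; h7: attacked by Kg6; g8: attacked by Qe6.
Legal moves for Black: none.
Not in check and no legal moves → stalemate.

stalemate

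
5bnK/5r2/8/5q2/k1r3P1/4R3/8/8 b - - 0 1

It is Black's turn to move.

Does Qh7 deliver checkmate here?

yes

After Qh7: white king on h8; in check: yes, from the black queen on h7.
King squares — g7: attacked by Rf7; h7: attacked by Rf7; g8: attacked by Qh7.
White has no legal moves → checkmate.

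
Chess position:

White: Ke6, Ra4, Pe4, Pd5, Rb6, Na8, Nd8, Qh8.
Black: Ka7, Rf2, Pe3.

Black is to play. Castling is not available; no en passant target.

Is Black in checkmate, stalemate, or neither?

checkmate

Black to move; black king on a7.
In check: yes, from the white rook on a4.
King squares — a6: attacked by Ra4; b6: attacked by Na8; b7: attacked by Rb6; a8: attacked by Ra4; b8: attacked by Rb6.
Legal moves for Black: none.
In check with no legal moves → checkmate.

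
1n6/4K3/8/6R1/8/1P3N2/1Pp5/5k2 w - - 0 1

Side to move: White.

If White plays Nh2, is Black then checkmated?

After Nh2: black king on f1; in check: yes, from the white knight on h2.
Black has 3 legal replies: Kf2, Ke2, Ke1.
In check but a legal move exists → not checkmate.

no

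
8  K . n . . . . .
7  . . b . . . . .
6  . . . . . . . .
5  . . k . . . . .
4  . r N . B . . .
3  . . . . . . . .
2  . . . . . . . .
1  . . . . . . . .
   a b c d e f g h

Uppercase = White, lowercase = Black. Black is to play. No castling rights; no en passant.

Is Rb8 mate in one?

yes

After Rb8: white king on a8; in check: yes, from the black rook on b8.
King squares — a7: attacked by Nc8; b7: attacked by Rb8; b8: attacked by Bc7.
White has no legal moves → checkmate.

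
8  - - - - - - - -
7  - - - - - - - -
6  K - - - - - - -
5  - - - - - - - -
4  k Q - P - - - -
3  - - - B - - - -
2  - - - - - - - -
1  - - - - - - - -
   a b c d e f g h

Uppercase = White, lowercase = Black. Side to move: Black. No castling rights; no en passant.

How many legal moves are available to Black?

Black to move; king on a4.
In check: yes, from the white queen on b4.
Legal moves: Kxb4.
Count: 1.

1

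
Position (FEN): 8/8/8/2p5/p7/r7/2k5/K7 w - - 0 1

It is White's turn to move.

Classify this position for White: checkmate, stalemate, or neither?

White to move; white king on a1.
In check: yes, from the black rook on a3.
King squares — b1: attacked by Kc2; a2: attacked by Ra3; b2: attacked by Kc2.
Legal moves for White: none.
In check with no legal moves → checkmate.

checkmate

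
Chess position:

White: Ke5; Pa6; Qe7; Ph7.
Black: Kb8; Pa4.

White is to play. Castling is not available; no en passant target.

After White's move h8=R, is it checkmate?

After h8=R: black king on b8; in check: yes, from the white rook on h8.
King squares — a7: attacked by Qe7; b7: attacked by Pa6; c7: attacked by Qe7; a8: attacked by Rh8; c8: attacked by Rh8.
Black has no legal moves → checkmate.

yes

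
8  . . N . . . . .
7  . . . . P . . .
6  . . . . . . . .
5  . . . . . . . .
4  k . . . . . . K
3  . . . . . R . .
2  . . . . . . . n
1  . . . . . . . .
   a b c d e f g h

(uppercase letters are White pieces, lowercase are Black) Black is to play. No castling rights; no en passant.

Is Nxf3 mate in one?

no

After Nxf3: white king on h4; in check: yes, from the black knight on f3.
White has 4 legal replies: Kh5, Kg4, Kh3, Kg3.
In check but a legal move exists → not checkmate.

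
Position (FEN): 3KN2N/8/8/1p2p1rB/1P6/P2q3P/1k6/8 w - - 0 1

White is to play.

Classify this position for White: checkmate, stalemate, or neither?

White to move; white king on d8.
In check: yes, from the black queen on d3.
Legal moves for White: Kc8, Ke7, Kc7, Nd6.
White is in check but has 4 legal moves → neither.

neither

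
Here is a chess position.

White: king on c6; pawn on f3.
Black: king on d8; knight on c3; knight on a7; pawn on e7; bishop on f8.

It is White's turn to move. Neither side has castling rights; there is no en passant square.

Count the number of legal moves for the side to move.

White to move; king on c6.
In check: yes, from the black knight on a7.
Legal moves: Kb7, Kb6, Kc5.
Count: 3.

3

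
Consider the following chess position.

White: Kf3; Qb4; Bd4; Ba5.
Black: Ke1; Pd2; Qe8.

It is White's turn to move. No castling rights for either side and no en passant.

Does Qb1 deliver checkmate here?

After Qb1: black king on e1; in check: yes, from the white queen on b1.
King squares — d1: attacked by Qb1; f1: attacked by Qb1; d2: own pawn; e2: attacked by Kf3; f2: attacked by Kf3.
Black has no legal moves → checkmate.

yes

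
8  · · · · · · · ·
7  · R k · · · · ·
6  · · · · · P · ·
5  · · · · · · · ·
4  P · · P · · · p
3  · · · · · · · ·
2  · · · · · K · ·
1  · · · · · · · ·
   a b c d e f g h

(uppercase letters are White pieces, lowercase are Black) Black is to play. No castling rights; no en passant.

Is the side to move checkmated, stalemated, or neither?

neither

Black to move; black king on c7.
In check: yes, from the white rook on b7.
King squares — b6: attacked by Rb7; c6: available; d6: available; b7: available; d7: attacked by Rb7; b8: attacked by Rb7; c8: available; d8: available.
Legal moves for Black: Kd8, Kc8, Kxb7, Kd6, Kc6.
Black is in check but has 5 legal moves → neither.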